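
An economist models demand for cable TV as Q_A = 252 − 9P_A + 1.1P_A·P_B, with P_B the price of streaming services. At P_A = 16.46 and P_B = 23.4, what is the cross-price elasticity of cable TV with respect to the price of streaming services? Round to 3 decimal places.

At P_A = 16.46 and P_B = 23.4: Q_A = 527.540.
∂Q_A/∂P_B = 1.1P_A = 1.1(16.46) = 18.1060.
ε = (∂Q_A/∂P_B)(P_B/Q_A) = 18.1060 × (23.4/527.540) ≈ 0.803.

0.803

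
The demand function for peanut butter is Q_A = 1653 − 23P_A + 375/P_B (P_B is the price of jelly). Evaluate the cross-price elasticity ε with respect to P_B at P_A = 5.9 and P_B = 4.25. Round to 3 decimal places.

-0.055

At P_A = 5.9 and P_B = 4.25: Q_A = 1605.535.
∂Q_A/∂P_B = −375/P_B² = -20.7612.
ε = (∂Q_A/∂P_B)(P_B/Q_A) = -20.7612 × (4.25/1605.535) ≈ -0.055.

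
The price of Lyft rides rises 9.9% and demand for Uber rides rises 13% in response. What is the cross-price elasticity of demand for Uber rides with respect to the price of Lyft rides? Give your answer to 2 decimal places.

ε = (%ΔQ of Uber rides) / (%ΔP of Lyft rides) = (13%) / (9.9%) ≈ 1.31.
Positive cross-price elasticity: substitutes.

1.31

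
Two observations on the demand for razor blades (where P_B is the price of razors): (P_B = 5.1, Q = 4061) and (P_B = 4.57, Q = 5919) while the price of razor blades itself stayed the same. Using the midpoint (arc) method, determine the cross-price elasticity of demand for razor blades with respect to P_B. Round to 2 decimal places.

-3.40

ΔQ_A = 5919 − 4061 = 1858; ΔP_B = 4.57 − 5.1 = -0.53.
Midpoints: Q̄_A = 4990.0, P̄_B = 4.83.
ε = (ΔQ_A/Q̄_A)/(ΔP_B/P̄_B) = (1858/4990.0)/(-0.53/4.83) ≈ -3.40.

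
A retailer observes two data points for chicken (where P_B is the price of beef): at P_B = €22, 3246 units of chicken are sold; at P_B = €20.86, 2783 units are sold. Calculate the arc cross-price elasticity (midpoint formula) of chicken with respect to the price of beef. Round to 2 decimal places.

ΔQ_A = 2783 − 3246 = -463; ΔP_B = 20.86 − 22 = -1.14.
Midpoints: Q̄_A = 3014.5, P̄_B = 21.43.
ε = (ΔQ_A/Q̄_A)/(ΔP_B/P̄_B) = (-463/3014.5)/(-1.14/21.43) ≈ 2.89.
ε > 0: chicken and beef are substitutes.

2.89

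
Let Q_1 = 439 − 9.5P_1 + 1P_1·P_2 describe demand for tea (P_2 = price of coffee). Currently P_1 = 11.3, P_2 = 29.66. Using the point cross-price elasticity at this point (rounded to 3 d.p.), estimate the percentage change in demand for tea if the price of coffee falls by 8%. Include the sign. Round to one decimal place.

-4.0%

At P_1 = 11.3, P_2 = 29.66: Q_1 = 666.808.
∂Q_1/∂P_2 = 1P_1 = 11.3000.
ε = (∂Q_1/∂P_2)(P_2/Q_1) = 11.3000 × 29.66/666.808 ≈ 0.503.
%ΔQ_1 ≈ ε × %ΔP_2 = 0.503 × (-8%) = -4.0%.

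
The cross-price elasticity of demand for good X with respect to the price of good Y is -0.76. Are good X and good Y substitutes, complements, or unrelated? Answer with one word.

complements

ε = -0.76 < 0, so a higher price of good Y lowers demand for good X: complements.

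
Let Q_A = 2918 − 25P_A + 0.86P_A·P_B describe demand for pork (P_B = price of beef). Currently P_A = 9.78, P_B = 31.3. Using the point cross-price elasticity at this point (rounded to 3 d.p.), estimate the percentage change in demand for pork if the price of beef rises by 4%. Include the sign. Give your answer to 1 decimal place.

At P_A = 9.78, P_B = 31.3: Q_A = 2936.758.
∂Q_A/∂P_B = 0.86P_A = 8.4108.
ε = (∂Q_A/∂P_B)(P_B/Q_A) = 8.4108 × 31.3/2936.758 ≈ 0.090.
%ΔQ_A ≈ ε × %ΔP_B = 0.090 × (4%) = 0.4%.

0.4%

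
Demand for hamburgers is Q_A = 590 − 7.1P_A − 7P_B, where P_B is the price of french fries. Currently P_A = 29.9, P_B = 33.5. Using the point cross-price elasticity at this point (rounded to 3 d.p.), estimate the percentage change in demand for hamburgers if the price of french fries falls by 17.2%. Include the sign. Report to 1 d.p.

28.2%

At P_A = 29.9, P_B = 33.5: Q_A = 143.21.
∂Q_A/∂P_B = -7.
ε = (∂Q_A/∂P_B)(P_B/Q_A) = -7.0000 × 33.5/143.21 ≈ -1.637.
%ΔQ_A ≈ ε × %ΔP_B = -1.637 × (-17.2%) = 28.2%.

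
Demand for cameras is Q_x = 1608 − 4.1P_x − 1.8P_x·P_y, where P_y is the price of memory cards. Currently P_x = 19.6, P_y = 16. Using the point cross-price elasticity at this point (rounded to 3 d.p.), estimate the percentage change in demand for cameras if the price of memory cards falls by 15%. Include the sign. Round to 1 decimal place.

8.8%

At P_x = 19.6, P_y = 16: Q_x = 963.16.
∂Q_x/∂P_y = -1.8P_x = -35.2800.
ε = (∂Q_x/∂P_y)(P_y/Q_x) = -35.2800 × 16/963.16 ≈ -0.586.
%ΔQ_x ≈ ε × %ΔP_y = -0.586 × (-15%) = 8.8%.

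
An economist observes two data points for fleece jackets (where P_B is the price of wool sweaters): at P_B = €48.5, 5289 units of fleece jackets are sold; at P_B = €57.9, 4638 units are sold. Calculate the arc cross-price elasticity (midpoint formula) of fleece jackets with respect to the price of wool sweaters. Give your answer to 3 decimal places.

ΔQ_A = 4638 − 5289 = -651; ΔP_B = 57.9 − 48.5 = 9.4.
Midpoints: Q̄_A = 4963.5, P̄_B = 53.20.
ε = (ΔQ_A/Q̄_A)/(ΔP_B/P̄_B) = (-651/4963.5)/(9.4/53.20) ≈ -0.742.
ε < 0: fleece jackets and wool sweaters are complements.

-0.742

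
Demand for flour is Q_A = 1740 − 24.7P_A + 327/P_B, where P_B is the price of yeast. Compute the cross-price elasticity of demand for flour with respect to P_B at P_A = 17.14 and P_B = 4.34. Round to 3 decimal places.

At P_A = 17.14 and P_B = 4.34: Q_A = 1391.988.
∂Q_A/∂P_B = −327/P_B² = -17.3607.
ε = (∂Q_A/∂P_B)(P_B/Q_A) = -17.3607 × (4.34/1391.988) ≈ -0.054.
ε < 0: complements.

-0.054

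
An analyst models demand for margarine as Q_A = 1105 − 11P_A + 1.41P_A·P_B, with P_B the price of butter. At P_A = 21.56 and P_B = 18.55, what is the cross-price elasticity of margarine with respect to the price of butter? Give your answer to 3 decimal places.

At P_A = 21.56 and P_B = 18.55: Q_A = 1431.753.
∂Q_A/∂P_B = 1.41P_A = 1.41(21.56) = 30.3996.
ε = (∂Q_A/∂P_B)(P_B/Q_A) = 30.3996 × (18.55/1431.753) ≈ 0.394.

0.394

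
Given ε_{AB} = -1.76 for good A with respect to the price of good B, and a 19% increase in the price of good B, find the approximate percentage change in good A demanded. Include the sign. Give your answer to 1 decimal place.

-33.4%

%ΔQ ≈ ε × %ΔP of good B = -1.76 × (19%) = -33.4%.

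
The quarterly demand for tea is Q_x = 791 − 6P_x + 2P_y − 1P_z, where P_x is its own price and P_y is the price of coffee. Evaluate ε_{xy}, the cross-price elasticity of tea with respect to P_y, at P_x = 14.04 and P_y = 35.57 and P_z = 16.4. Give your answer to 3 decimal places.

At P_x = 14.04 and P_y = 35.57 and P_z = 16.4: Q_x = 761.5.
∂Q_x/∂P_y = 2.
ε = (∂Q_x/∂P_y)(P_y/Q_x) = 2 × (35.57/761.5) ≈ 0.093.
Since ε > 0, tea and coffee are substitutes.

0.093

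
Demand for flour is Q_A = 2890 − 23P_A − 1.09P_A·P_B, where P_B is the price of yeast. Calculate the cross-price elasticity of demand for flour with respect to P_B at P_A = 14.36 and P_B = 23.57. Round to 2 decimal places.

-0.17

At P_A = 14.36 and P_B = 23.57: Q_A = 2190.793.
∂Q_A/∂P_B = -1.09P_A = -1.09(14.36) = -15.6524.
ε = (∂Q_A/∂P_B)(P_B/Q_A) = -15.6524 × (23.57/2190.793) ≈ -0.17.
ε < 0: complements.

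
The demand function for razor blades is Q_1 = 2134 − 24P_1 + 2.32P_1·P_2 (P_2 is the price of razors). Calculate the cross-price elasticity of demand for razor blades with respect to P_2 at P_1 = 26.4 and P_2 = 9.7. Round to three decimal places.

At P_1 = 26.4 and P_2 = 9.7: Q_1 = 2094.506.
∂Q_1/∂P_2 = 2.32P_1 = 2.32(26.4) = 61.2480.
ε = (∂Q_1/∂P_2)(P_2/Q_1) = 61.2480 × (9.7/2094.506) ≈ 0.284.

0.284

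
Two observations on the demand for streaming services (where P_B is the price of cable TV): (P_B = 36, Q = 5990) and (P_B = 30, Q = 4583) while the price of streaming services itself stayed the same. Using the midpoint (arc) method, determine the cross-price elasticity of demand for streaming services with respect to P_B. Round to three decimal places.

1.464

ΔQ_A = 4583 − 5990 = -1407; ΔP_B = 30 − 36 = -6.
Midpoints: Q̄_A = 5286.5, P̄_B = 33.00.
ε = (ΔQ_A/Q̄_A)/(ΔP_B/P̄_B) = (-1407/5286.5)/(-6/33.00) ≈ 1.464.
ε > 0: streaming services and cable TV are substitutes.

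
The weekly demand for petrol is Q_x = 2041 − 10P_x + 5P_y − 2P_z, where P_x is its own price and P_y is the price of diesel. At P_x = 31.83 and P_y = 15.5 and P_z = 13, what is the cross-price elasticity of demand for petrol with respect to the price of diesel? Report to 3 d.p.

At P_x = 31.83 and P_y = 15.5 and P_z = 13: Q_x = 1774.2.
∂Q_x/∂P_y = 5.
ε = (∂Q_x/∂P_y)(P_y/Q_x) = 5 × (15.5/1774.2) ≈ 0.044.
Since ε > 0, petrol and diesel are substitutes.

0.044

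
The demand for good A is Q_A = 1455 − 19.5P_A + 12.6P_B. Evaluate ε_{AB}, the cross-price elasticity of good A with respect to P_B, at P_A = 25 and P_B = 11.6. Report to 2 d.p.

0.13

At P_A = 25 and P_B = 11.6: Q_A = 1113.66.
∂Q_A/∂P_B = 12.6.
ε = (∂Q_A/∂P_B)(P_B/Q_A) = 12.6 × (11.6/1113.66) ≈ 0.13.
Since ε > 0, good A and good B are substitutes.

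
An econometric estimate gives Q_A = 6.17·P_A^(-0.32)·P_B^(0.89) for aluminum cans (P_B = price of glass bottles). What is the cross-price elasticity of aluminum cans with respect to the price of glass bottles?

0.89

In a log-linear (constant-elasticity) demand function, the coefficient on the exponent of P_B is the cross-price elasticity.
ε = 0.89. Positive, so aluminum cans and glass bottles are substitutes.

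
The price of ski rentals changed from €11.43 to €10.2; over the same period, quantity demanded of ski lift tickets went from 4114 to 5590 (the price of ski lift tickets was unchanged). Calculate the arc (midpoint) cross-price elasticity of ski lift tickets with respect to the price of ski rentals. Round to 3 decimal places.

-2.675

ΔQ_A = 5590 − 4114 = 1476; ΔP_B = 10.2 − 11.43 = -1.23.
Midpoints: Q̄_A = 4852.0, P̄_B = 10.81.
ε = (ΔQ_A/Q̄_A)/(ΔP_B/P̄_B) = (1476/4852.0)/(-1.23/10.81) ≈ -2.675.
ε < 0: ski lift tickets and ski rentals are complements.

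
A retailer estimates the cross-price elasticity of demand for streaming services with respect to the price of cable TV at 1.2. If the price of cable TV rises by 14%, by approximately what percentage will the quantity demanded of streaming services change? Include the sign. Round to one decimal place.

%ΔQ ≈ ε × %ΔP of cable TV = 1.2 × (14%) = 16.8%.

16.8%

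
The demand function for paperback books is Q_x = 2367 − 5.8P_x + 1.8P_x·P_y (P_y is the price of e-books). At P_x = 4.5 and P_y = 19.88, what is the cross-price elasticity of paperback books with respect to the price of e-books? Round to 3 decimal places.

0.064

At P_x = 4.5 and P_y = 19.88: Q_x = 2501.928.
∂Q_x/∂P_y = 1.8P_x = 1.8(4.5) = 8.1000.
ε = (∂Q_x/∂P_y)(P_y/Q_x) = 8.1000 × (19.88/2501.928) ≈ 0.064.
ε > 0: substitutes.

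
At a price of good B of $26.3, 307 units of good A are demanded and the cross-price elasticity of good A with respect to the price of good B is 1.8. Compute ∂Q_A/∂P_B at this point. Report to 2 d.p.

ε = (∂Q_A/∂P_B)·(P_B/Q_A) ⇒ ∂Q_A/∂P_B = ε·Q_A/P_B = 1.8 × 307/26.3 ≈ 21.01.

21.01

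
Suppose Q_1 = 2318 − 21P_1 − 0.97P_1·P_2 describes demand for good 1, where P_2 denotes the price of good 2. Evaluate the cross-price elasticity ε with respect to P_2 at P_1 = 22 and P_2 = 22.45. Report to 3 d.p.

At P_1 = 22 and P_2 = 22.45: Q_1 = 1376.917.
∂Q_1/∂P_2 = -0.97P_1 = -0.97(22) = -21.3400.
ε = (∂Q_1/∂P_2)(P_2/Q_1) = -21.3400 × (22.45/1376.917) ≈ -0.348.
ε < 0: complements.

-0.348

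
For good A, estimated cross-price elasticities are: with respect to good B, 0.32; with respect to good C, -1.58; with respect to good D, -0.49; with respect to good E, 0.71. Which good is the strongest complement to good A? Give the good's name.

good C

Complements have ε < 0. The most negative value is -1.58 (good C).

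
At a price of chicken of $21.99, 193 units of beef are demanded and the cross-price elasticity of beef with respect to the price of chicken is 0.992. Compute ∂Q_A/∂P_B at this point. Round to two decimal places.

ε = (∂Q_A/∂P_B)·(P_B/Q_A) ⇒ ∂Q_A/∂P_B = ε·Q_A/P_B = 0.992 × 193/21.99 ≈ 8.71.

8.71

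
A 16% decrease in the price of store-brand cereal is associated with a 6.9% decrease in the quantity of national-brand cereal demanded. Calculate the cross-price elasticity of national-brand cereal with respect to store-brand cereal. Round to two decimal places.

0.43

ε = (%ΔQ of national-brand cereal) / (%ΔP of store-brand cereal) = (-6.9%) / (-16%) ≈ 0.43.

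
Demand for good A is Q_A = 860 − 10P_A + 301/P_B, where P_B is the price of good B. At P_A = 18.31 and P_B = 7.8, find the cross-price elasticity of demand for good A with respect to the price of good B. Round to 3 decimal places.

At P_A = 18.31 and P_B = 7.8: Q_A = 715.490.
∂Q_A/∂P_B = −301/P_B² = -4.9474.
ε = (∂Q_A/∂P_B)(P_B/Q_A) = -4.9474 × (7.8/715.490) ≈ -0.054.
ε < 0: complements.

-0.054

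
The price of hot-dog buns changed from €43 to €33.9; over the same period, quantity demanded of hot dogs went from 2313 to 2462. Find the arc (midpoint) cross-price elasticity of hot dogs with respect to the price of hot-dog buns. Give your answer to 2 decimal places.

ΔQ_A = 2462 − 2313 = 149; ΔP_B = 33.9 − 43 = -9.1.
Midpoints: Q̄_A = 2387.5, P̄_B = 38.45.
ε = (ΔQ_A/Q̄_A)/(ΔP_B/P̄_B) = (149/2387.5)/(-9.1/38.45) ≈ -0.26.
ε < 0: hot dogs and hot-dog buns are complements.

-0.26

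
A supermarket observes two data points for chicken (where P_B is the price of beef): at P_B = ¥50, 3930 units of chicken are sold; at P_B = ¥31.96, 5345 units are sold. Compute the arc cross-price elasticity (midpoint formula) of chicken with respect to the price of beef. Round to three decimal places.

ΔQ_A = 5345 − 3930 = 1415; ΔP_B = 31.96 − 50 = -18.04.
Midpoints: Q̄_A = 4637.5, P̄_B = 40.98.
ε = (ΔQ_A/Q̄_A)/(ΔP_B/P̄_B) = (1415/4637.5)/(-18.04/40.98) ≈ -0.693.

-0.693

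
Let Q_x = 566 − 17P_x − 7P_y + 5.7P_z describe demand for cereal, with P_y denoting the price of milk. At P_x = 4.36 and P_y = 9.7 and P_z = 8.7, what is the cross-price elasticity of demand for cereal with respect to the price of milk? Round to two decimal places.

-0.14

At P_x = 4.36 and P_y = 9.7 and P_z = 8.7: Q_x = 473.57.
∂Q_x/∂P_y = -7.
ε = (∂Q_x/∂P_y)(P_y/Q_x) = -7 × (9.7/473.57) ≈ -0.14.
Since ε < 0, cereal and milk are complements.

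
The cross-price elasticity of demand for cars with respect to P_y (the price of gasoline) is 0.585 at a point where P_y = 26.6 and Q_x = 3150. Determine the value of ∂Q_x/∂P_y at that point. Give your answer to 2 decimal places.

69.28

ε = (∂Q_x/∂P_y)·(P_y/Q_x) ⇒ ∂Q_x/∂P_y = ε·Q_x/P_y = 0.585 × 3150/26.6 ≈ 69.28.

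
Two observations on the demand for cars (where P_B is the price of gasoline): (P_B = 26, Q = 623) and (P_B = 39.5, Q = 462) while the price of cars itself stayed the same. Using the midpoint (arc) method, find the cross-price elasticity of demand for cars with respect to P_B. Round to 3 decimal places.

ΔQ_A = 462 − 623 = -161; ΔP_B = 39.5 − 26 = 13.5.
Midpoints: Q̄_A = 542.5, P̄_B = 32.75.
ε = (ΔQ_A/Q̄_A)/(ΔP_B/P̄_B) = (-161/542.5)/(13.5/32.75) ≈ -0.720.

-0.720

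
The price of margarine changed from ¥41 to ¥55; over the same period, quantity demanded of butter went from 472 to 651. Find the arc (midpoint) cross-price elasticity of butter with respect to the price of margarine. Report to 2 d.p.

ΔQ_A = 651 − 472 = 179; ΔP_B = 55 − 41 = 14.
Midpoints: Q̄_A = 561.5, P̄_B = 48.00.
ε = (ΔQ_A/Q̄_A)/(ΔP_B/P̄_B) = (179/561.5)/(14/48.00) ≈ 1.09.

1.09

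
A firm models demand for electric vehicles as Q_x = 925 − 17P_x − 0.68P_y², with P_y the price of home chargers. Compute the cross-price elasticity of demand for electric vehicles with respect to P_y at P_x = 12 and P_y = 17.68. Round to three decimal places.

At P_x = 12 and P_y = 17.68: Q_x = 508.444.
∂Q_x/∂P_y = -1.36P_y = -1.36(17.68) = -24.0448.
ε = (∂Q_x/∂P_y)(P_y/Q_x) = -24.0448 × (17.68/508.444) ≈ -0.836.

-0.836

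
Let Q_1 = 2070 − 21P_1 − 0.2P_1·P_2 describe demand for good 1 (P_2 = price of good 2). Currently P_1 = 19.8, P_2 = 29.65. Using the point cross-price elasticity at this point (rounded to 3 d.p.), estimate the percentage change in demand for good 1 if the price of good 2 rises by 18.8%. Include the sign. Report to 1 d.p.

At P_1 = 19.8, P_2 = 29.65: Q_1 = 1536.786.
∂Q_1/∂P_2 = -0.2P_1 = -3.9600.
ε = (∂Q_1/∂P_2)(P_2/Q_1) = -3.9600 × 29.65/1536.786 ≈ -0.076.
%ΔQ_1 ≈ ε × %ΔP_2 = -0.076 × (18.8%) = -1.4%.

-1.4%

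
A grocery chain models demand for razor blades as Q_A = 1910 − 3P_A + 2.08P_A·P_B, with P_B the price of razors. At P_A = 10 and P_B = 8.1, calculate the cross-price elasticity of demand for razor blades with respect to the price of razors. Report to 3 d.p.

0.082

At P_A = 10 and P_B = 8.1: Q_A = 2048.48.
∂Q_A/∂P_B = 2.08P_A = 2.08(10) = 20.8000.
ε = (∂Q_A/∂P_B)(P_B/Q_A) = 20.8000 × (8.1/2048.48) ≈ 0.082.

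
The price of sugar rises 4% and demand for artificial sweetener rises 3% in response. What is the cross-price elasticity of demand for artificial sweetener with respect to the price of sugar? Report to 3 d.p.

0.750

ε = (%ΔQ of artificial sweetener) / (%ΔP of sugar) = (3%) / (4%) ≈ 0.750.
Positive cross-price elasticity: substitutes.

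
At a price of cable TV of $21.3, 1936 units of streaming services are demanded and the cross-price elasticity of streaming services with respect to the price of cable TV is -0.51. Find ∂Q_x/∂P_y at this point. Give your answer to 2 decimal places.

-46.35

ε = (∂Q_x/∂P_y)·(P_y/Q_x) ⇒ ∂Q_x/∂P_y = ε·Q_x/P_y = -0.51 × 1936/21.3 ≈ -46.35.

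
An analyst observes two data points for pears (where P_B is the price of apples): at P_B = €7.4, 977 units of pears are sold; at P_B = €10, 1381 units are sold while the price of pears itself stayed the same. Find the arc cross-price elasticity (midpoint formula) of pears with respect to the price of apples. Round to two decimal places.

ΔQ_A = 1381 − 977 = 404; ΔP_B = 10 − 7.4 = 2.6.
Midpoints: Q̄_A = 1179.0, P̄_B = 8.70.
ε = (ΔQ_A/Q̄_A)/(ΔP_B/P̄_B) = (404/1179.0)/(2.6/8.70) ≈ 1.15.
ε > 0: pears and apples are substitutes.

1.15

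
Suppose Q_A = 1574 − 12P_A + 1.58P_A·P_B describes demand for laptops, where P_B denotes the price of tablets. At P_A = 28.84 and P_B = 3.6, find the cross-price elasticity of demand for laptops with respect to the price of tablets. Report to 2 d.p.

0.12

At P_A = 28.84 and P_B = 3.6: Q_A = 1391.962.
∂Q_A/∂P_B = 1.58P_A = 1.58(28.84) = 45.5672.
ε = (∂Q_A/∂P_B)(P_B/Q_A) = 45.5672 × (3.6/1391.962) ≈ 0.12.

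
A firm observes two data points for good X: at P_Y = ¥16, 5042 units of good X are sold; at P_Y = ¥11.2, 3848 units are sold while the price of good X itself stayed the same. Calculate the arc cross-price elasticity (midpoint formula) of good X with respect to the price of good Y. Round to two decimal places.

ΔQ_X = 3848 − 5042 = -1194; ΔP_Y = 11.2 − 16 = -4.8.
Midpoints: Q̄_X = 4445.0, P̄_Y = 13.60.
ε = (ΔQ_X/Q̄_X)/(ΔP_Y/P̄_Y) = (-1194/4445.0)/(-4.8/13.60) ≈ 0.76.
ε > 0: good X and good Y are substitutes.

0.76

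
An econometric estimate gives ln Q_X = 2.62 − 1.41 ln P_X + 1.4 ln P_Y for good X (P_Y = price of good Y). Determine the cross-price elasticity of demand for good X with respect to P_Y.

In a log-linear (constant-elasticity) demand function, the coefficient on ln P_Y is the cross-price elasticity.
ε = 1.40. Positive, so good X and good Y are substitutes.

1.40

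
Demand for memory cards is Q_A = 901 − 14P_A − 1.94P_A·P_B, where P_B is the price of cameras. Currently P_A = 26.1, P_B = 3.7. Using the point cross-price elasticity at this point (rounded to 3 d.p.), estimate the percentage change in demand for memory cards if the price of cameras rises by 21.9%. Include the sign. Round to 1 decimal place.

At P_A = 26.1, P_B = 3.7: Q_A = 348.254.
∂Q_A/∂P_B = -1.94P_A = -50.6340.
ε = (∂Q_A/∂P_B)(P_B/Q_A) = -50.6340 × 3.7/348.254 ≈ -0.538.
%ΔQ_A ≈ ε × %ΔP_B = -0.538 × (21.9%) = -11.8%.

-11.8%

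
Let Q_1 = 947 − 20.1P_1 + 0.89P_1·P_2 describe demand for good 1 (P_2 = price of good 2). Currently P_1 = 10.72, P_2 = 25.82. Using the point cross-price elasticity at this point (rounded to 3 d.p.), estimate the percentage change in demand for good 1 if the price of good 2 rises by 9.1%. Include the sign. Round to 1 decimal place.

At P_1 = 10.72, P_2 = 25.82: Q_1 = 977.871.
∂Q_1/∂P_2 = 0.89P_1 = 9.5408.
ε = (∂Q_1/∂P_2)(P_2/Q_1) = 9.5408 × 25.82/977.871 ≈ 0.252.
%ΔQ_1 ≈ ε × %ΔP_2 = 0.252 × (9.1%) = 2.3%.

2.3%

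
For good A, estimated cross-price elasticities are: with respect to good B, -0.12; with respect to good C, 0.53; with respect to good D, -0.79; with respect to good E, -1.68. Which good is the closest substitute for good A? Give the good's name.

Substitutes have ε > 0. Among the positive values, 0.53 (good C) is largest.

good C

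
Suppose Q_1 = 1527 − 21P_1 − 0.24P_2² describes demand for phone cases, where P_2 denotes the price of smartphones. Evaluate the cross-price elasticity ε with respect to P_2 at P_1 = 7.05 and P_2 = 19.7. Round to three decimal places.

-0.145

At P_1 = 7.05 and P_2 = 19.7: Q_1 = 1285.808.
∂Q_1/∂P_2 = -0.48P_2 = -0.48(19.7) = -9.4560.
ε = (∂Q_1/∂P_2)(P_2/Q_1) = -9.4560 × (19.7/1285.808) ≈ -0.145.
ε < 0: complements.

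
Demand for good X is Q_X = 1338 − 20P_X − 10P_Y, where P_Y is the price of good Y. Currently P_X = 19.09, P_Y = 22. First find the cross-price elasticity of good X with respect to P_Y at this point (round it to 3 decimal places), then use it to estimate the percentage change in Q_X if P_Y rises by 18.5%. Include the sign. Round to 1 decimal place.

At P_X = 19.09, P_Y = 22: Q_X = 736.2.
∂Q_X/∂P_Y = -10.
ε = (∂Q_X/∂P_Y)(P_Y/Q_X) = -10.0000 × 22/736.2 ≈ -0.299.
%ΔQ_X ≈ ε × %ΔP_Y = -0.299 × (18.5%) = -5.5%.

-5.5%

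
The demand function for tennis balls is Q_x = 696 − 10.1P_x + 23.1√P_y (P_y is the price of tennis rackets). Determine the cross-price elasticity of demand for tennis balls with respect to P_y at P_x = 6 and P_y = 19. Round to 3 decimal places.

At P_x = 6 and P_y = 19: Q_x = 736.091.
∂Q_x/∂P_y = 23.1/(2√P_y) = 23.1/(2√19) = 2.6498.
ε = (∂Q_x/∂P_y)(P_y/Q_x) = 2.6498 × (19/736.091) ≈ 0.068.
ε > 0: substitutes.

0.068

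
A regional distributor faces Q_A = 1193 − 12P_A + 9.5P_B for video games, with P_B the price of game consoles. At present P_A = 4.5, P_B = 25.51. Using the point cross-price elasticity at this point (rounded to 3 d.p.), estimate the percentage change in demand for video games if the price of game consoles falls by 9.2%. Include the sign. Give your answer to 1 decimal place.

-1.6%

At P_A = 4.5, P_B = 25.51: Q_A = 1381.345.
∂Q_A/∂P_B = 9.5.
ε = (∂Q_A/∂P_B)(P_B/Q_A) = 9.5000 × 25.51/1381.345 ≈ 0.175.
%ΔQ_A ≈ ε × %ΔP_B = 0.175 × (-9.2%) = -1.6%.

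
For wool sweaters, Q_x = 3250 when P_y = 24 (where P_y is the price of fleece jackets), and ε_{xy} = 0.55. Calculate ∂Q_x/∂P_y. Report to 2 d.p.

74.48

ε = (∂Q_x/∂P_y)·(P_y/Q_x) ⇒ ∂Q_x/∂P_y = ε·Q_x/P_y = 0.55 × 3250/24 ≈ 74.48.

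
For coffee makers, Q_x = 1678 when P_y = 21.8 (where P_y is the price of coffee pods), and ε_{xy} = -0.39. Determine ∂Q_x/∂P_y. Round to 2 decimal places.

-30.02

ε = (∂Q_x/∂P_y)·(P_y/Q_x) ⇒ ∂Q_x/∂P_y = ε·Q_x/P_y = -0.39 × 1678/21.8 ≈ -30.02.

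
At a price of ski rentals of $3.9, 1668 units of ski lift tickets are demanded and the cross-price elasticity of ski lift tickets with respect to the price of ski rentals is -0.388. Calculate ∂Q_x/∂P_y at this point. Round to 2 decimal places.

-165.94

ε = (∂Q_x/∂P_y)·(P_y/Q_x) ⇒ ∂Q_x/∂P_y = ε·Q_x/P_y = -0.388 × 1668/3.9 ≈ -165.94.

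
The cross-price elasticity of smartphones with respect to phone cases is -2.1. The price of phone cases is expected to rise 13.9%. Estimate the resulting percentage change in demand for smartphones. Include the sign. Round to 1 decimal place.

-29.2%

%ΔQ ≈ ε × %ΔP of phone cases = -2.1 × (13.9%) = -29.2%.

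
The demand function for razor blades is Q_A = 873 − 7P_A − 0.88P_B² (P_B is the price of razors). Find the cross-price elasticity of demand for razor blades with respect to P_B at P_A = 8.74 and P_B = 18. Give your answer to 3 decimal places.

At P_A = 8.74 and P_B = 18: Q_A = 526.7.
∂Q_A/∂P_B = -1.76P_B = -1.76(18) = -31.6800.
ε = (∂Q_A/∂P_B)(P_B/Q_A) = -31.6800 × (18/526.7) ≈ -1.083.

-1.083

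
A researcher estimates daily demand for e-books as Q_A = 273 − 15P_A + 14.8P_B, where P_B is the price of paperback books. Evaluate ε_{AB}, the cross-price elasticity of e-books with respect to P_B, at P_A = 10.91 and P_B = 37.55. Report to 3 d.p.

0.836

At P_A = 10.91 and P_B = 37.55: Q_A = 665.09.
∂Q_A/∂P_B = 14.8.
ε = (∂Q_A/∂P_B)(P_B/Q_A) = 14.8 × (37.55/665.09) ≈ 0.836.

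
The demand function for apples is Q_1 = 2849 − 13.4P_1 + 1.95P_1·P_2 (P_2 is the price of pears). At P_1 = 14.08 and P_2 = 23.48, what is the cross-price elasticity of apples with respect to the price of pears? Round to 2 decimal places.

At P_1 = 14.08 and P_2 = 23.48: Q_1 = 3304.995.
∂Q_1/∂P_2 = 1.95P_1 = 1.95(14.08) = 27.4560.
ε = (∂Q_1/∂P_2)(P_2/Q_1) = 27.4560 × (23.48/3304.995) ≈ 0.20.
ε > 0: substitutes.

0.20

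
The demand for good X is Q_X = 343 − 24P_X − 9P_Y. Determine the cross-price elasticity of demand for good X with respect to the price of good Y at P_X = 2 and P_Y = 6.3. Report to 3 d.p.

-0.238

At P_X = 2 and P_Y = 6.3: Q_X = 238.3.
∂Q_X/∂P_Y = -9.
ε = (∂Q_X/∂P_Y)(P_Y/Q_X) = -9 × (6.3/238.3) ≈ -0.238.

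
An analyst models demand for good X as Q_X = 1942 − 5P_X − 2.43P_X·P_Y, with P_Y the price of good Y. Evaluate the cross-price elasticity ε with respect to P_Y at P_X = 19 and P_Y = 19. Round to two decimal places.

At P_X = 19 and P_Y = 19: Q_X = 969.77.
∂Q_X/∂P_Y = -2.43P_X = -2.43(19) = -46.1700.
ε = (∂Q_X/∂P_Y)(P_Y/Q_X) = -46.1700 × (19/969.77) ≈ -0.90.
ε < 0: complements.

-0.90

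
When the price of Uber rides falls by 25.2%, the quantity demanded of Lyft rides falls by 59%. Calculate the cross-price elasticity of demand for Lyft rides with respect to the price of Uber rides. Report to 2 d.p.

ε = (%ΔQ of Lyft rides) / (%ΔP of Uber rides) = (-59%) / (-25.2%) ≈ 2.34.
Positive cross-price elasticity: substitutes.

2.34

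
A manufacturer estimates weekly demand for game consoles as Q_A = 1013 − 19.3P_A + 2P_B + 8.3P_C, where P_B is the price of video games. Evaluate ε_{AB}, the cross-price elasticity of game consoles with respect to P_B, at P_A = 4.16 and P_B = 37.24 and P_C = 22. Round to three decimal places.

At P_A = 4.16 and P_B = 37.24 and P_C = 22: Q_A = 1189.792.
∂Q_A/∂P_B = 2.
ε = (∂Q_A/∂P_B)(P_B/Q_A) = 2 × (37.24/1189.792) ≈ 0.063.
Since ε > 0, game consoles and video games are substitutes.

0.063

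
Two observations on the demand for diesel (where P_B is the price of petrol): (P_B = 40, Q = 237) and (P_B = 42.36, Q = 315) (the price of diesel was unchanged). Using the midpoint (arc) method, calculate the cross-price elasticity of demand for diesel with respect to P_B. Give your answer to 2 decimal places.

ΔQ_A = 315 − 237 = 78; ΔP_B = 42.36 − 40 = 2.36.
Midpoints: Q̄_A = 276.0, P̄_B = 41.18.
ε = (ΔQ_A/Q̄_A)/(ΔP_B/P̄_B) = (78/276.0)/(2.36/41.18) ≈ 4.93.
ε > 0: diesel and petrol are substitutes.

4.93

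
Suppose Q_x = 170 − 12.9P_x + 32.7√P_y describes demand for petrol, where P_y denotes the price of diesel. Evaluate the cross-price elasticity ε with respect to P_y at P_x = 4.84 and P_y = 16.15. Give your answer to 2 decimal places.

0.27

At P_x = 4.84 and P_y = 16.15: Q_x = 238.976.
∂Q_x/∂P_y = 32.7/(2√P_y) = 32.7/(2√16.15) = 4.0685.
ε = (∂Q_x/∂P_y)(P_y/Q_x) = 4.0685 × (16.15/238.976) ≈ 0.27.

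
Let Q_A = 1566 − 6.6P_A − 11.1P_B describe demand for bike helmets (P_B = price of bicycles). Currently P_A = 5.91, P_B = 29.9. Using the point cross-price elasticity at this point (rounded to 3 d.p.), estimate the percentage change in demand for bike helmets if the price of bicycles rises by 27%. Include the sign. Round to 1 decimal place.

At P_A = 5.91, P_B = 29.9: Q_A = 1195.104.
∂Q_A/∂P_B = -11.1.
ε = (∂Q_A/∂P_B)(P_B/Q_A) = -11.1000 × 29.9/1195.104 ≈ -0.278.
%ΔQ_A ≈ ε × %ΔP_B = -0.278 × (27%) = -7.5%.

-7.5%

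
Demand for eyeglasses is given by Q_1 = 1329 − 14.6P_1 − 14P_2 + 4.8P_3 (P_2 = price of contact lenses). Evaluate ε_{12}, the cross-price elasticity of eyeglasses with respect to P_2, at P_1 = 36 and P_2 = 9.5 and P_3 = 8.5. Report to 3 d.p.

At P_1 = 36 and P_2 = 9.5 and P_3 = 8.5: Q_1 = 711.2.
∂Q_1/∂P_2 = -14.
ε = (∂Q_1/∂P_2)(P_2/Q_1) = -14 × (9.5/711.2) ≈ -0.187.

-0.187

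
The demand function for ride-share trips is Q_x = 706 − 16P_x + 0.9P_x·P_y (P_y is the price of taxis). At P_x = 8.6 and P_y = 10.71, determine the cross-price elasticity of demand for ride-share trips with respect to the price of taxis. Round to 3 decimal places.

At P_x = 8.6 and P_y = 10.71: Q_x = 651.295.
∂Q_x/∂P_y = 0.9P_x = 0.9(8.6) = 7.7400.
ε = (∂Q_x/∂P_y)(P_y/Q_x) = 7.7400 × (10.71/651.295) ≈ 0.127.

0.127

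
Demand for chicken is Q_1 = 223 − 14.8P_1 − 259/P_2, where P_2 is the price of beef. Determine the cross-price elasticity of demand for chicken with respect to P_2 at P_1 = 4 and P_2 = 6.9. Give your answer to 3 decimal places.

At P_1 = 4 and P_2 = 6.9: Q_1 = 126.264.
∂Q_1/∂P_2 = 259/P_2² = 5.4400.
ε = (∂Q_1/∂P_2)(P_2/Q_1) = 5.4400 × (6.9/126.264) ≈ 0.297.
ε > 0: substitutes.

0.297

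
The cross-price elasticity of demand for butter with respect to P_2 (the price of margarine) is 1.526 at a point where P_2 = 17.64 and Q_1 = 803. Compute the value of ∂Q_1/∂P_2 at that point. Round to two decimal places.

69.47

ε = (∂Q_1/∂P_2)·(P_2/Q_1) ⇒ ∂Q_1/∂P_2 = ε·Q_1/P_2 = 1.526 × 803/17.64 ≈ 69.47.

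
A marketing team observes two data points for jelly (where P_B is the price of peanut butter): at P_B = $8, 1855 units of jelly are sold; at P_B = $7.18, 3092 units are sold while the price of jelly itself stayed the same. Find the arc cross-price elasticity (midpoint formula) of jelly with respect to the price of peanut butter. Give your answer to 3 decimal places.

-4.629

ΔQ_A = 3092 − 1855 = 1237; ΔP_B = 7.18 − 8 = -0.82.
Midpoints: Q̄_A = 2473.5, P̄_B = 7.59.
ε = (ΔQ_A/Q̄_A)/(ΔP_B/P̄_B) = (1237/2473.5)/(-0.82/7.59) ≈ -4.629.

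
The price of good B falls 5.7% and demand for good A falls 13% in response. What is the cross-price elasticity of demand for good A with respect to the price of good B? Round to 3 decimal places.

2.281

ε = (%ΔQ of good A) / (%ΔP of good B) = (-13%) / (-5.7%) ≈ 2.281.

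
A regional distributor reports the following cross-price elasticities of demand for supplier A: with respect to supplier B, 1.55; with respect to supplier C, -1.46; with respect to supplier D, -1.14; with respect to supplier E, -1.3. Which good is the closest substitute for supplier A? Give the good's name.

Substitutes have ε > 0. Among the positive values, 1.55 (supplier B) is largest.

supplier B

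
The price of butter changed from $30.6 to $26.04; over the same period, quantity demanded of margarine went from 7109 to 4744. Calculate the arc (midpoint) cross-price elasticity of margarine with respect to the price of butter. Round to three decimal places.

2.478

ΔQ_A = 4744 − 7109 = -2365; ΔP_B = 26.04 − 30.6 = -4.56.
Midpoints: Q̄_A = 5926.5, P̄_B = 28.32.
ε = (ΔQ_A/Q̄_A)/(ΔP_B/P̄_B) = (-2365/5926.5)/(-4.56/28.32) ≈ 2.478.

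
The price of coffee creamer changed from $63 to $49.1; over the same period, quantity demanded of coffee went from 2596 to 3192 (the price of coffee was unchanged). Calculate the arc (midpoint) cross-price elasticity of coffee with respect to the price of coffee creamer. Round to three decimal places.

ΔQ_A = 3192 − 2596 = 596; ΔP_B = 49.1 − 63 = -13.9.
Midpoints: Q̄_A = 2894.0, P̄_B = 56.05.
ε = (ΔQ_A/Q̄_A)/(ΔP_B/P̄_B) = (596/2894.0)/(-13.9/56.05) ≈ -0.830.
ε < 0: coffee and coffee creamer are complements.

-0.830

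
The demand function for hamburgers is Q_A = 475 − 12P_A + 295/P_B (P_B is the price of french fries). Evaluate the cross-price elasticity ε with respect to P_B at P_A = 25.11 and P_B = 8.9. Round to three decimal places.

-0.160

At P_A = 25.11 and P_B = 8.9: Q_A = 206.826.
∂Q_A/∂P_B = −295/P_B² = -3.7243.
ε = (∂Q_A/∂P_B)(P_B/Q_A) = -3.7243 × (8.9/206.826) ≈ -0.160.
ε < 0: complements.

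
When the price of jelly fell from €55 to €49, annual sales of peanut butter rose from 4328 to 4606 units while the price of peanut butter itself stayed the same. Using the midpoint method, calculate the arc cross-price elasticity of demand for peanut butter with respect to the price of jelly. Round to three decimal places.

ΔQ_A = 4606 − 4328 = 278; ΔP_B = 49 − 55 = -6.
Midpoints: Q̄_A = 4467.0, P̄_B = 52.00.
ε = (ΔQ_A/Q̄_A)/(ΔP_B/P̄_B) = (278/4467.0)/(-6/52.00) ≈ -0.539.
ε < 0: peanut butter and jelly are complements.

-0.539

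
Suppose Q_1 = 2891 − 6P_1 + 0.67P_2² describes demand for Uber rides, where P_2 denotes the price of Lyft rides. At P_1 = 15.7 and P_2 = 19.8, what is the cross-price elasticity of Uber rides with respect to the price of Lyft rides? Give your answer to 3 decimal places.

0.172

At P_1 = 15.7 and P_2 = 19.8: Q_1 = 3059.467.
∂Q_1/∂P_2 = 1.34P_2 = 1.34(19.8) = 26.5320.
ε = (∂Q_1/∂P_2)(P_2/Q_1) = 26.5320 × (19.8/3059.467) ≈ 0.172.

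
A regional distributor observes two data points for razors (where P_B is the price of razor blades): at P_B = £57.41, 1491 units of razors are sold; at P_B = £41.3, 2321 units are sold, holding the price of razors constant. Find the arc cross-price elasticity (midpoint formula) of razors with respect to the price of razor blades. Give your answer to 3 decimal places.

ΔQ_A = 2321 − 1491 = 830; ΔP_B = 41.3 − 57.41 = -16.11.
Midpoints: Q̄_A = 1906.0, P̄_B = 49.35.
ε = (ΔQ_A/Q̄_A)/(ΔP_B/P̄_B) = (830/1906.0)/(-16.11/49.35) ≈ -1.334.
ε < 0: razors and razor blades are complements.

-1.334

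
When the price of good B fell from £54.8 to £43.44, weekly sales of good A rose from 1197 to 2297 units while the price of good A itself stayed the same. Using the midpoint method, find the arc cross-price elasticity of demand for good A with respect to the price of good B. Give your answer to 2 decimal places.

ΔQ_A = 2297 − 1197 = 1100; ΔP_B = 43.44 − 54.8 = -11.36.
Midpoints: Q̄_A = 1747.0, P̄_B = 49.12.
ε = (ΔQ_A/Q̄_A)/(ΔP_B/P̄_B) = (1100/1747.0)/(-11.36/49.12) ≈ -2.72.

-2.72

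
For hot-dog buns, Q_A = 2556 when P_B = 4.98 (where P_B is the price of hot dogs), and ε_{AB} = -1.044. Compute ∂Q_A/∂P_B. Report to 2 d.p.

ε = (∂Q_A/∂P_B)·(P_B/Q_A) ⇒ ∂Q_A/∂P_B = ε·Q_A/P_B = -1.044 × 2556/4.98 ≈ -535.84.

-535.84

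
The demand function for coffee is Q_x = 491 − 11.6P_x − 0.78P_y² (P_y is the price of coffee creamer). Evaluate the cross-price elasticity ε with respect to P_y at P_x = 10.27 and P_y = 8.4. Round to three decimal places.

At P_x = 10.27 and P_y = 8.4: Q_x = 316.831.
∂Q_x/∂P_y = -1.56P_y = -1.56(8.4) = -13.1040.
ε = (∂Q_x/∂P_y)(P_y/Q_x) = -13.1040 × (8.4/316.831) ≈ -0.347.

-0.347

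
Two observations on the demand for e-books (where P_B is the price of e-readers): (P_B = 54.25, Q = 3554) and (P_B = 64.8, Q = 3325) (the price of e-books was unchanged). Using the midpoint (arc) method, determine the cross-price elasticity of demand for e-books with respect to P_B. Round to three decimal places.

ΔQ_A = 3325 − 3554 = -229; ΔP_B = 64.8 − 54.25 = 10.55.
Midpoints: Q̄_A = 3439.5, P̄_B = 59.52.
ε = (ΔQ_A/Q̄_A)/(ΔP_B/P̄_B) = (-229/3439.5)/(10.55/59.52) ≈ -0.376.
ε < 0: e-books and e-readers are complements.

-0.376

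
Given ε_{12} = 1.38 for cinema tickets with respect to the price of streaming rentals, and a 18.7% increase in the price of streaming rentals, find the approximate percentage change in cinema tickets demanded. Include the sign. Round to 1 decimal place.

%ΔQ ≈ ε × %ΔP of streaming rentals = 1.38 × (18.7%) = 25.8%.

25.8%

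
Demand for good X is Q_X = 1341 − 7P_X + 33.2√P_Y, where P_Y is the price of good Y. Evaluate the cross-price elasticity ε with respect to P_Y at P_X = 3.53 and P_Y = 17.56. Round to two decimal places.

At P_X = 3.53 and P_Y = 17.56: Q_X = 1455.413.
∂Q_X/∂P_Y = 33.2/(2√P_Y) = 33.2/(2√17.56) = 3.9614.
ε = (∂Q_X/∂P_Y)(P_Y/Q_X) = 3.9614 × (17.56/1455.413) ≈ 0.05.

0.05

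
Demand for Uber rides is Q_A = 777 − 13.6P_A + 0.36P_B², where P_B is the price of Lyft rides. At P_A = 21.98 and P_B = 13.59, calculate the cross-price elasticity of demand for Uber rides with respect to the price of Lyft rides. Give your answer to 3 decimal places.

At P_A = 21.98 and P_B = 13.59: Q_A = 544.560.
∂Q_A/∂P_B = 0.72P_B = 0.72(13.59) = 9.7848.
ε = (∂Q_A/∂P_B)(P_B/Q_A) = 9.7848 × (13.59/544.560) ≈ 0.244.
ε > 0: substitutes.

0.244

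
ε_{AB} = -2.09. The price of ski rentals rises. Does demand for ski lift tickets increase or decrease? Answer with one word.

decrease

ε < 0 and the price of ski rentals rises, so the quantity of ski lift tickets moves in the opposite direction: it decreases.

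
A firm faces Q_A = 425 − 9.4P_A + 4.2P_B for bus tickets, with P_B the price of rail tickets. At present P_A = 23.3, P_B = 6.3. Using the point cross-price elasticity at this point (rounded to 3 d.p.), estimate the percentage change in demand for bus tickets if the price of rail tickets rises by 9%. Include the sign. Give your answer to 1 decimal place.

1.0%

At P_A = 23.3, P_B = 6.3: Q_A = 232.44.
∂Q_A/∂P_B = 4.2.
ε = (∂Q_A/∂P_B)(P_B/Q_A) = 4.2000 × 6.3/232.44 ≈ 0.114.
%ΔQ_A ≈ ε × %ΔP_B = 0.114 × (9%) = 1.0%.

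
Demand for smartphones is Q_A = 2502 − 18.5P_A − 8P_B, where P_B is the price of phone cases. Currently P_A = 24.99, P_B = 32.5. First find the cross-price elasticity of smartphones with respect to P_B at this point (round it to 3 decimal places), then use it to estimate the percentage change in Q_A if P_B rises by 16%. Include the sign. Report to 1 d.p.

At P_A = 24.99, P_B = 32.5: Q_A = 1779.685.
∂Q_A/∂P_B = -8.
ε = (∂Q_A/∂P_B)(P_B/Q_A) = -8.0000 × 32.5/1779.685 ≈ -0.146.
%ΔQ_A ≈ ε × %ΔP_B = -0.146 × (16%) = -2.3%.

-2.3%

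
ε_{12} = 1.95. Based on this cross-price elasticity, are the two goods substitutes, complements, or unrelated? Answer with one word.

substitutes

ε = 1.95 > 0, so a higher price of good 2 raises demand for good 1: substitutes.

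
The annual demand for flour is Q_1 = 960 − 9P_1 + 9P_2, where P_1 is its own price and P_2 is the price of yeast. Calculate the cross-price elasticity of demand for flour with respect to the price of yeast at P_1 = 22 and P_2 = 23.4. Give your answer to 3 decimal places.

0.217

At P_1 = 22 and P_2 = 23.4: Q_1 = 972.6.
∂Q_1/∂P_2 = 9.
ε = (∂Q_1/∂P_2)(P_2/Q_1) = 9 × (23.4/972.6) ≈ 0.217.
Since ε > 0, flour and yeast are substitutes.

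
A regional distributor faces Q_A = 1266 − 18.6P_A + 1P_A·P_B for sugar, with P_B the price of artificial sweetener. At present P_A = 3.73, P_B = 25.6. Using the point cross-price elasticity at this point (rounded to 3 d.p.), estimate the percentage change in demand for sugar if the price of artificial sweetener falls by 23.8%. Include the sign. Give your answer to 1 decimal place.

-1.8%

At P_A = 3.73, P_B = 25.6: Q_A = 1292.11.
∂Q_A/∂P_B = 1P_A = 3.7300.
ε = (∂Q_A/∂P_B)(P_B/Q_A) = 3.7300 × 25.6/1292.11 ≈ 0.074.
%ΔQ_A ≈ ε × %ΔP_B = 0.074 × (-23.8%) = -1.8%.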